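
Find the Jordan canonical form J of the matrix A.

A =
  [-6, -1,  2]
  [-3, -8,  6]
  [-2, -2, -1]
J_2(-5) ⊕ J_1(-5)

The characteristic polynomial is
  det(x·I − A) = x^3 + 15*x^2 + 75*x + 125 = (x + 5)^3

Eigenvalues and multiplicities (the geometric multiplicity of λ is n − rank(A − λI), which equals the number of Jordan blocks for λ):
  λ = -5: algebraic multiplicity = 3, geometric multiplicity = 2

Determining the block sizes for each eigenvalue:
  λ = -5: 2 blocks summing to 3 forces exactly one block of size 2 and the rest size 1 → block sizes [2, 1]

Assembling the blocks gives a Jordan form
J =
  [-5,  1,  0]
  [ 0, -5,  0]
  [ 0,  0, -5]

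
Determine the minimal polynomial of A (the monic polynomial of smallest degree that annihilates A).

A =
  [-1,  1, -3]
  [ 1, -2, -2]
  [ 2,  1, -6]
x^3 + 9*x^2 + 27*x + 27

The characteristic polynomial is χ_A(x) = (x + 3)^3, so the eigenvalues are known. The minimal polynomial is
  m_A(x) = Π_λ (x − λ)^{k_λ}
where k_λ is the size of the *largest* Jordan block for λ (equivalently, the smallest k with (A − λI)^k v = 0 for every generalised eigenvector v of λ).

  λ = -3: largest Jordan block has size 3, contributing (x + 3)^3

So m_A(x) = (x + 3)^3 = x^3 + 9*x^2 + 27*x + 27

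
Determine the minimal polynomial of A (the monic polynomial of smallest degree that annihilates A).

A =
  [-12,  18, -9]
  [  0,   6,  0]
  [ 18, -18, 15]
x^2 - 3*x - 18

The characteristic polynomial is χ_A(x) = (x - 6)^2*(x + 3), so the eigenvalues are known. The minimal polynomial is
  m_A(x) = Π_λ (x − λ)^{k_λ}
where k_λ is the size of the *largest* Jordan block for λ (equivalently, the smallest k with (A − λI)^k v = 0 for every generalised eigenvector v of λ).

  λ = -3: largest Jordan block has size 1, contributing (x + 3)
  λ = 6: largest Jordan block has size 1, contributing (x − 6)

So m_A(x) = (x - 6)*(x + 3) = x^2 - 3*x - 18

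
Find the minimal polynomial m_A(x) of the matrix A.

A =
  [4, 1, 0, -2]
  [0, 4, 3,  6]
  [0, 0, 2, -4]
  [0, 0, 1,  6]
x^3 - 12*x^2 + 48*x - 64

The characteristic polynomial is χ_A(x) = (x - 4)^4, so the eigenvalues are known. The minimal polynomial is
  m_A(x) = Π_λ (x − λ)^{k_λ}
where k_λ is the size of the *largest* Jordan block for λ (equivalently, the smallest k with (A − λI)^k v = 0 for every generalised eigenvector v of λ).

  λ = 4: largest Jordan block has size 3, contributing (x − 4)^3

So m_A(x) = (x - 4)^3 = x^3 - 12*x^2 + 48*x - 64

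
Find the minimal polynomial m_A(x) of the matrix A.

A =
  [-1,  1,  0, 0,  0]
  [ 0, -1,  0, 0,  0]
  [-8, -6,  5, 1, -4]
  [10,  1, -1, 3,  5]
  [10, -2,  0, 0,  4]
x^5 - 10*x^4 + 25*x^3 + 20*x^2 - 80*x - 64

The characteristic polynomial is χ_A(x) = (x - 4)^3*(x + 1)^2, so the eigenvalues are known. The minimal polynomial is
  m_A(x) = Π_λ (x − λ)^{k_λ}
where k_λ is the size of the *largest* Jordan block for λ (equivalently, the smallest k with (A − λI)^k v = 0 for every generalised eigenvector v of λ).

  λ = -1: largest Jordan block has size 2, contributing (x + 1)^2
  λ = 4: largest Jordan block has size 3, contributing (x − 4)^3

So m_A(x) = (x - 4)^3*(x + 1)^2 = x^5 - 10*x^4 + 25*x^3 + 20*x^2 - 80*x - 64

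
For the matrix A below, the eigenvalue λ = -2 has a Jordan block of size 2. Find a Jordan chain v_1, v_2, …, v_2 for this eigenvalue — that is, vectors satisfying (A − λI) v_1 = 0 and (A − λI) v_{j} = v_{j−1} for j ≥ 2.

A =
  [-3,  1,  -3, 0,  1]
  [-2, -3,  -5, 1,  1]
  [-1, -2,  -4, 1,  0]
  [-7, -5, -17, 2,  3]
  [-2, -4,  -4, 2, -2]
A Jordan chain for λ = -2 of length 2:
v_1 = (-1, -2, -1, -7, -2)ᵀ
v_2 = (1, 0, 0, 0, 0)ᵀ

Let N = A − (-2)·I. We want v_2 with N^2 v_2 = 0 but N^1 v_2 ≠ 0; then v_{j-1} := N · v_j for j = 2, …, 2.

Pick v_2 = (1, 0, 0, 0, 0)ᵀ.
Then v_1 = N · v_2 = (-1, -2, -1, -7, -2)ᵀ.

Sanity check: (A − (-2)·I) v_1 = (0, 0, 0, 0, 0)ᵀ = 0. ✓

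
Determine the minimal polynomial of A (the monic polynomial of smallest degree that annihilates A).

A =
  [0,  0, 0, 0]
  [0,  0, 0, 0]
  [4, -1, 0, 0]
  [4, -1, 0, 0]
x^2

The characteristic polynomial is χ_A(x) = x^4, so the eigenvalues are known. The minimal polynomial is
  m_A(x) = Π_λ (x − λ)^{k_λ}
where k_λ is the size of the *largest* Jordan block for λ (equivalently, the smallest k with (A − λI)^k v = 0 for every generalised eigenvector v of λ).

  λ = 0: largest Jordan block has size 2, contributing (x − 0)^2

So m_A(x) = x^2 = x^2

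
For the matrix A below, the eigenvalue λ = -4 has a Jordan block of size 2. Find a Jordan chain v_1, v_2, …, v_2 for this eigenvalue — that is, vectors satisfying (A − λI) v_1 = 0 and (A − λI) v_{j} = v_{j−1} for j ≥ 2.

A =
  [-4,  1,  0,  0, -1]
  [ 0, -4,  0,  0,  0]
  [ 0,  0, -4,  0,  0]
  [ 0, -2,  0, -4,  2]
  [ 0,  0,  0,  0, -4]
A Jordan chain for λ = -4 of length 2:
v_1 = (1, 0, 0, -2, 0)ᵀ
v_2 = (0, 1, 0, 0, 0)ᵀ

Let N = A − (-4)·I. We want v_2 with N^2 v_2 = 0 but N^1 v_2 ≠ 0; then v_{j-1} := N · v_j for j = 2, …, 2.

Pick v_2 = (0, 1, 0, 0, 0)ᵀ.
Then v_1 = N · v_2 = (1, 0, 0, -2, 0)ᵀ.

Sanity check: (A − (-4)·I) v_1 = (0, 0, 0, 0, 0)ᵀ = 0. ✓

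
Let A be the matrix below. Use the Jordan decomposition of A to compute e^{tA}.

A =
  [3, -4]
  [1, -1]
e^{tA} =
  [2*t*exp(t) + exp(t), -4*t*exp(t)]
  [t*exp(t), -2*t*exp(t) + exp(t)]

Strategy: write A = P · J · P⁻¹ where J is a Jordan canonical form, so e^{tA} = P · e^{tJ} · P⁻¹, and e^{tJ} can be computed block-by-block.

A has Jordan form
J =
  [1, 1]
  [0, 1]
(up to reordering of blocks).

Per-block formulas:
  For a 2×2 Jordan block J_2(1): exp(t · J_2(1)) = e^(1t)·(I + t·N), where N is the 2×2 nilpotent shift.

After assembling e^{tJ} and conjugating by P, we get:

e^{tA} =
  [2*t*exp(t) + exp(t), -4*t*exp(t)]
  [t*exp(t), -2*t*exp(t) + exp(t)]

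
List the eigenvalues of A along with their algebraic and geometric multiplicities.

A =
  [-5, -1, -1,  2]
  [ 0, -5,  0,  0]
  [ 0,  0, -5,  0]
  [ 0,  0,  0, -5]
λ = -5: alg = 4, geom = 3

Step 1 — factor the characteristic polynomial to read off the algebraic multiplicities:
  χ_A(x) = (x + 5)^4

Step 2 — compute geometric multiplicities via the rank-nullity identity g(λ) = n − rank(A − λI):
  rank(A − (-5)·I) = 1, so dim ker(A − (-5)·I) = n − 1 = 3

Summary:
  λ = -5: algebraic multiplicity = 4, geometric multiplicity = 3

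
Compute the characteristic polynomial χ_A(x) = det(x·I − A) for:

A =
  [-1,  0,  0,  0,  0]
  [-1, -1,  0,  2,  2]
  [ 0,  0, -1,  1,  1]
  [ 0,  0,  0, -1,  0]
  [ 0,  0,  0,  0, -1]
x^5 + 5*x^4 + 10*x^3 + 10*x^2 + 5*x + 1

Expanding det(x·I − A) (e.g. by cofactor expansion or by noting that A is similar to its Jordan form J, which has the same characteristic polynomial as A) gives
  χ_A(x) = x^5 + 5*x^4 + 10*x^3 + 10*x^2 + 5*x + 1
which factors as (x + 1)^5. The eigenvalues (with algebraic multiplicities) are λ = -1 with multiplicity 5.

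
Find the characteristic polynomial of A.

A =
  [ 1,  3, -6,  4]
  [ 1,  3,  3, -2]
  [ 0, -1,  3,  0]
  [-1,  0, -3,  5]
x^4 - 12*x^3 + 54*x^2 - 108*x + 81

Expanding det(x·I − A) (e.g. by cofactor expansion or by noting that A is similar to its Jordan form J, which has the same characteristic polynomial as A) gives
  χ_A(x) = x^4 - 12*x^3 + 54*x^2 - 108*x + 81
which factors as (x - 3)^4. The eigenvalues (with algebraic multiplicities) are λ = 3 with multiplicity 4.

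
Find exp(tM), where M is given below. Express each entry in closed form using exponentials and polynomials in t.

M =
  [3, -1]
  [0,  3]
e^{tM} =
  [exp(3*t), -t*exp(3*t)]
  [0, exp(3*t)]

Strategy: write M = P · J · P⁻¹ where J is a Jordan canonical form, so e^{tM} = P · e^{tJ} · P⁻¹, and e^{tJ} can be computed block-by-block.

M has Jordan form
J =
  [3, 1]
  [0, 3]
(up to reordering of blocks).

Per-block formulas:
  For a 2×2 Jordan block J_2(3): exp(t · J_2(3)) = e^(3t)·(I + t·N), where N is the 2×2 nilpotent shift.

After assembling e^{tJ} and conjugating by P, we get:

e^{tM} =
  [exp(3*t), -t*exp(3*t)]
  [0, exp(3*t)]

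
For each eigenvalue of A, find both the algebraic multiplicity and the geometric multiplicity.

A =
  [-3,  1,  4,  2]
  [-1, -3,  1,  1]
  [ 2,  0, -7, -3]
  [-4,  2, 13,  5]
λ = -2: alg = 4, geom = 2

Step 1 — factor the characteristic polynomial to read off the algebraic multiplicities:
  χ_A(x) = (x + 2)^4

Step 2 — compute geometric multiplicities via the rank-nullity identity g(λ) = n − rank(A − λI):
  rank(A − (-2)·I) = 2, so dim ker(A − (-2)·I) = n − 2 = 2

Summary:
  λ = -2: algebraic multiplicity = 4, geometric multiplicity = 2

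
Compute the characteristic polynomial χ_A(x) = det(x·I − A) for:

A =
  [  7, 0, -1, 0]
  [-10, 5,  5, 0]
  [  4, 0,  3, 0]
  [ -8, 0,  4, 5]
x^4 - 20*x^3 + 150*x^2 - 500*x + 625

Expanding det(x·I − A) (e.g. by cofactor expansion or by noting that A is similar to its Jordan form J, which has the same characteristic polynomial as A) gives
  χ_A(x) = x^4 - 20*x^3 + 150*x^2 - 500*x + 625
which factors as (x - 5)^4. The eigenvalues (with algebraic multiplicities) are λ = 5 with multiplicity 4.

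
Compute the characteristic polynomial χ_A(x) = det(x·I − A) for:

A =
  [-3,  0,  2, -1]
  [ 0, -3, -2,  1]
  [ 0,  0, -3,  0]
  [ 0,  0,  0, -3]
x^4 + 12*x^3 + 54*x^2 + 108*x + 81

Expanding det(x·I − A) (e.g. by cofactor expansion or by noting that A is similar to its Jordan form J, which has the same characteristic polynomial as A) gives
  χ_A(x) = x^4 + 12*x^3 + 54*x^2 + 108*x + 81
which factors as (x + 3)^4. The eigenvalues (with algebraic multiplicities) are λ = -3 with multiplicity 4.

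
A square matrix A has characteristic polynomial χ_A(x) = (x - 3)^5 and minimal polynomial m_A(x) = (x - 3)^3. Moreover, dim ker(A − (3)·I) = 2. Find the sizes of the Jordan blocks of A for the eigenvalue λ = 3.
Block sizes for λ = 3: [3, 2]

Step 1 — from the characteristic polynomial, algebraic multiplicity of λ = 3 is 5. From dim ker(A − (3)·I) = 2, there are exactly 2 Jordan blocks for λ = 3.
Step 2 — from the minimal polynomial, the factor (x − 3)^3 tells us the largest block for λ = 3 has size 3.
Step 3 — with total size 5, 2 blocks, and largest block 3, the block sizes (in nonincreasing order) are [3, 2].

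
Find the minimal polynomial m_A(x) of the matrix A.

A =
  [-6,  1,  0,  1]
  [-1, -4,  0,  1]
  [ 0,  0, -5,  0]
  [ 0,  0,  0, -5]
x^2 + 10*x + 25

The characteristic polynomial is χ_A(x) = (x + 5)^4, so the eigenvalues are known. The minimal polynomial is
  m_A(x) = Π_λ (x − λ)^{k_λ}
where k_λ is the size of the *largest* Jordan block for λ (equivalently, the smallest k with (A − λI)^k v = 0 for every generalised eigenvector v of λ).

  λ = -5: largest Jordan block has size 2, contributing (x + 5)^2

So m_A(x) = (x + 5)^2 = x^2 + 10*x + 25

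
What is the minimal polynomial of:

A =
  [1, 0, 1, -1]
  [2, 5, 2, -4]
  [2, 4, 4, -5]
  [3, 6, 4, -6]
x^3 - 3*x^2 + 3*x - 1

The characteristic polynomial is χ_A(x) = (x - 1)^4, so the eigenvalues are known. The minimal polynomial is
  m_A(x) = Π_λ (x − λ)^{k_λ}
where k_λ is the size of the *largest* Jordan block for λ (equivalently, the smallest k with (A − λI)^k v = 0 for every generalised eigenvector v of λ).

  λ = 1: largest Jordan block has size 3, contributing (x − 1)^3

So m_A(x) = (x - 1)^3 = x^3 - 3*x^2 + 3*x - 1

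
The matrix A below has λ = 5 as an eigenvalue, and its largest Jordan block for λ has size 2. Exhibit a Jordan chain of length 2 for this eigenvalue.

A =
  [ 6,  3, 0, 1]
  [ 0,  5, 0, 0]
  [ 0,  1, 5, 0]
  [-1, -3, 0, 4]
A Jordan chain for λ = 5 of length 2:
v_1 = (1, 0, 0, -1)ᵀ
v_2 = (1, 0, 0, 0)ᵀ

Let N = A − (5)·I. We want v_2 with N^2 v_2 = 0 but N^1 v_2 ≠ 0; then v_{j-1} := N · v_j for j = 2, …, 2.

Pick v_2 = (1, 0, 0, 0)ᵀ.
Then v_1 = N · v_2 = (1, 0, 0, -1)ᵀ.

Sanity check: (A − (5)·I) v_1 = (0, 0, 0, 0)ᵀ = 0. ✓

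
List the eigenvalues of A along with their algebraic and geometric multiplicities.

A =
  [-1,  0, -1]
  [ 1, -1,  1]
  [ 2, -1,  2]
λ = 0: alg = 3, geom = 1

Step 1 — factor the characteristic polynomial to read off the algebraic multiplicities:
  χ_A(x) = x^3

Step 2 — compute geometric multiplicities via the rank-nullity identity g(λ) = n − rank(A − λI):
  rank(A − (0)·I) = 2, so dim ker(A − (0)·I) = n − 2 = 1

Summary:
  λ = 0: algebraic multiplicity = 3, geometric multiplicity = 1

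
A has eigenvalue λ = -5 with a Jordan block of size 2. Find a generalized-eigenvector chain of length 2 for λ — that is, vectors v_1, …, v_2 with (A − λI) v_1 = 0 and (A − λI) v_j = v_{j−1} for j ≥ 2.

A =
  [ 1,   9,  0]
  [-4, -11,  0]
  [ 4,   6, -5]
A Jordan chain for λ = -5 of length 2:
v_1 = (6, -4, 4)ᵀ
v_2 = (1, 0, 0)ᵀ

Let N = A − (-5)·I. We want v_2 with N^2 v_2 = 0 but N^1 v_2 ≠ 0; then v_{j-1} := N · v_j for j = 2, …, 2.

Pick v_2 = (1, 0, 0)ᵀ.
Then v_1 = N · v_2 = (6, -4, 4)ᵀ.

Sanity check: (A − (-5)·I) v_1 = (0, 0, 0)ᵀ = 0. ✓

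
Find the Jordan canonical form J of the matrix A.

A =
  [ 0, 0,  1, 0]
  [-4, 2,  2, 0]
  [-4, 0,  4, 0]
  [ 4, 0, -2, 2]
J_2(2) ⊕ J_1(2) ⊕ J_1(2)

The characteristic polynomial is
  det(x·I − A) = x^4 - 8*x^3 + 24*x^2 - 32*x + 16 = (x - 2)^4

Eigenvalues and multiplicities (the geometric multiplicity of λ is n − rank(A − λI), which equals the number of Jordan blocks for λ):
  λ = 2: algebraic multiplicity = 4, geometric multiplicity = 3

Determining the block sizes for each eigenvalue:
  λ = 2: 3 blocks summing to 4 forces exactly one block of size 2 and the rest size 1 → block sizes [2, 1, 1]

Assembling the blocks gives a Jordan form
J =
  [2, 1, 0, 0]
  [0, 2, 0, 0]
  [0, 0, 2, 0]
  [0, 0, 0, 2]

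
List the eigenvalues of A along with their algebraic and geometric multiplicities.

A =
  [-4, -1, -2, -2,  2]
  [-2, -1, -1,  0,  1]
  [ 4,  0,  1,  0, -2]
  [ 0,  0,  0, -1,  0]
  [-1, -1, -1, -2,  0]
λ = -1: alg = 5, geom = 3

Step 1 — factor the characteristic polynomial to read off the algebraic multiplicities:
  χ_A(x) = (x + 1)^5

Step 2 — compute geometric multiplicities via the rank-nullity identity g(λ) = n − rank(A − λI):
  rank(A − (-1)·I) = 2, so dim ker(A − (-1)·I) = n − 2 = 3

Summary:
  λ = -1: algebraic multiplicity = 5, geometric multiplicity = 3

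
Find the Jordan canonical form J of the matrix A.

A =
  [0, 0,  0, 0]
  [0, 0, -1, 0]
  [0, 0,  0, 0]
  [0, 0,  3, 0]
J_2(0) ⊕ J_1(0) ⊕ J_1(0)

The characteristic polynomial is
  det(x·I − A) = x^4

Eigenvalues and multiplicities (the geometric multiplicity of λ is n − rank(A − λI), which equals the number of Jordan blocks for λ):
  λ = 0: algebraic multiplicity = 4, geometric multiplicity = 3

Determining the block sizes for each eigenvalue:
  λ = 0: 3 blocks summing to 4 forces exactly one block of size 2 and the rest size 1 → block sizes [2, 1, 1]

Assembling the blocks gives a Jordan form
J =
  [0, 1, 0, 0]
  [0, 0, 0, 0]
  [0, 0, 0, 0]
  [0, 0, 0, 0]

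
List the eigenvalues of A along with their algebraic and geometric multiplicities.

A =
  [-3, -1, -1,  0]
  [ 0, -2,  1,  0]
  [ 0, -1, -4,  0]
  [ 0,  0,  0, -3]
λ = -3: alg = 4, geom = 3

Step 1 — factor the characteristic polynomial to read off the algebraic multiplicities:
  χ_A(x) = (x + 3)^4

Step 2 — compute geometric multiplicities via the rank-nullity identity g(λ) = n − rank(A − λI):
  rank(A − (-3)·I) = 1, so dim ker(A − (-3)·I) = n − 1 = 3

Summary:
  λ = -3: algebraic multiplicity = 4, geometric multiplicity = 3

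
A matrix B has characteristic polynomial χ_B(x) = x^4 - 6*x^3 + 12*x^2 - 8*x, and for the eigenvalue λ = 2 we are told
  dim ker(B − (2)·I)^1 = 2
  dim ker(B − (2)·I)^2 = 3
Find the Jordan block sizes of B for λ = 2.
Block sizes for λ = 2: [2, 1]

From the dimensions of kernels of powers, the number of Jordan blocks of size at least j is d_j − d_{j−1} where d_j = dim ker(N^j) (with d_0 = 0). Computing the differences gives [2, 1].
The number of blocks of size exactly k is (#blocks of size ≥ k) − (#blocks of size ≥ k + 1), so the partition is: 1 block(s) of size 1, 1 block(s) of size 2.
In nonincreasing order the block sizes are [2, 1].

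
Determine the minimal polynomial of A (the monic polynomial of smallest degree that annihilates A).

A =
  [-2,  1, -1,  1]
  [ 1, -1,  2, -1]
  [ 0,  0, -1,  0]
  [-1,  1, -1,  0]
x^3 + 3*x^2 + 3*x + 1

The characteristic polynomial is χ_A(x) = (x + 1)^4, so the eigenvalues are known. The minimal polynomial is
  m_A(x) = Π_λ (x − λ)^{k_λ}
where k_λ is the size of the *largest* Jordan block for λ (equivalently, the smallest k with (A − λI)^k v = 0 for every generalised eigenvector v of λ).

  λ = -1: largest Jordan block has size 3, contributing (x + 1)^3

So m_A(x) = (x + 1)^3 = x^3 + 3*x^2 + 3*x + 1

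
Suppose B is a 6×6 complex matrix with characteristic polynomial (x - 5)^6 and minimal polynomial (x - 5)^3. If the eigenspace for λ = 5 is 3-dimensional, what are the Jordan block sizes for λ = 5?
Block sizes for λ = 5: [3, 2, 1]

Step 1 — from the characteristic polynomial, algebraic multiplicity of λ = 5 is 6. From dim ker(B − (5)·I) = 3, there are exactly 3 Jordan blocks for λ = 5.
Step 2 — from the minimal polynomial, the factor (x − 5)^3 tells us the largest block for λ = 5 has size 3.
Step 3 — with total size 6, 3 blocks, and largest block 3, the block sizes (in nonincreasing order) are [3, 2, 1].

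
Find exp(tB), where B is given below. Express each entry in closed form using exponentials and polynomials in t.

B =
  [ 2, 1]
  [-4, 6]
e^{tB} =
  [-2*t*exp(4*t) + exp(4*t), t*exp(4*t)]
  [-4*t*exp(4*t), 2*t*exp(4*t) + exp(4*t)]

Strategy: write B = P · J · P⁻¹ where J is a Jordan canonical form, so e^{tB} = P · e^{tJ} · P⁻¹, and e^{tJ} can be computed block-by-block.

B has Jordan form
J =
  [4, 1]
  [0, 4]
(up to reordering of blocks).

Per-block formulas:
  For a 2×2 Jordan block J_2(4): exp(t · J_2(4)) = e^(4t)·(I + t·N), where N is the 2×2 nilpotent shift.

After assembling e^{tJ} and conjugating by P, we get:

e^{tB} =
  [-2*t*exp(4*t) + exp(4*t), t*exp(4*t)]
  [-4*t*exp(4*t), 2*t*exp(4*t) + exp(4*t)]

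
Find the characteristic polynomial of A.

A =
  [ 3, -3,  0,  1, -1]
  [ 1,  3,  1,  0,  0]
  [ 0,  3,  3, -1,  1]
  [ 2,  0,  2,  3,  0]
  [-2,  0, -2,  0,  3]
x^5 - 15*x^4 + 90*x^3 - 270*x^2 + 405*x - 243

Expanding det(x·I − A) (e.g. by cofactor expansion or by noting that A is similar to its Jordan form J, which has the same characteristic polynomial as A) gives
  χ_A(x) = x^5 - 15*x^4 + 90*x^3 - 270*x^2 + 405*x - 243
which factors as (x - 3)^5. The eigenvalues (with algebraic multiplicities) are λ = 3 with multiplicity 5.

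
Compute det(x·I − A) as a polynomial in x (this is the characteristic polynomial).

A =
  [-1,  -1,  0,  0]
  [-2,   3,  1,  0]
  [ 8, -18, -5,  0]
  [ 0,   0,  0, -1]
x^4 + 4*x^3 + 6*x^2 + 4*x + 1

Expanding det(x·I − A) (e.g. by cofactor expansion or by noting that A is similar to its Jordan form J, which has the same characteristic polynomial as A) gives
  χ_A(x) = x^4 + 4*x^3 + 6*x^2 + 4*x + 1
which factors as (x + 1)^4. The eigenvalues (with algebraic multiplicities) are λ = -1 with multiplicity 4.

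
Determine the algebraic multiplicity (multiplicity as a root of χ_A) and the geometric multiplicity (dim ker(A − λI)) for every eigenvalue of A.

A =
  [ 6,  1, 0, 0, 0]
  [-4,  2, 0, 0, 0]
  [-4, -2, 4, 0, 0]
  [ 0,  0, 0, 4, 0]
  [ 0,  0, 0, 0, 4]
λ = 4: alg = 5, geom = 4

Step 1 — factor the characteristic polynomial to read off the algebraic multiplicities:
  χ_A(x) = (x - 4)^5

Step 2 — compute geometric multiplicities via the rank-nullity identity g(λ) = n − rank(A − λI):
  rank(A − (4)·I) = 1, so dim ker(A − (4)·I) = n − 1 = 4

Summary:
  λ = 4: algebraic multiplicity = 5, geometric multiplicity = 4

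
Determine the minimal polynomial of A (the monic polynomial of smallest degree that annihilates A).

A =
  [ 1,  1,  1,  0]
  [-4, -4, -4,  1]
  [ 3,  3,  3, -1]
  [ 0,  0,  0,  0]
x^2

The characteristic polynomial is χ_A(x) = x^4, so the eigenvalues are known. The minimal polynomial is
  m_A(x) = Π_λ (x − λ)^{k_λ}
where k_λ is the size of the *largest* Jordan block for λ (equivalently, the smallest k with (A − λI)^k v = 0 for every generalised eigenvector v of λ).

  λ = 0: largest Jordan block has size 2, contributing (x − 0)^2

So m_A(x) = x^2 = x^2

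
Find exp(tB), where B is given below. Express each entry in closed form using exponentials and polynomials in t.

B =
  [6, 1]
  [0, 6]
e^{tB} =
  [exp(6*t), t*exp(6*t)]
  [0, exp(6*t)]

Strategy: write B = P · J · P⁻¹ where J is a Jordan canonical form, so e^{tB} = P · e^{tJ} · P⁻¹, and e^{tJ} can be computed block-by-block.

B has Jordan form
J =
  [6, 1]
  [0, 6]
(up to reordering of blocks).

Per-block formulas:
  For a 2×2 Jordan block J_2(6): exp(t · J_2(6)) = e^(6t)·(I + t·N), where N is the 2×2 nilpotent shift.

After assembling e^{tJ} and conjugating by P, we get:

e^{tB} =
  [exp(6*t), t*exp(6*t)]
  [0, exp(6*t)]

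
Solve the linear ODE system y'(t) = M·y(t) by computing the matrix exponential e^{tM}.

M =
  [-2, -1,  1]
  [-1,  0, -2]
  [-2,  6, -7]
e^{tM} =
  [t*exp(-3*t) + exp(-3*t), t^2*exp(-3*t) - t*exp(-3*t), -t^2*exp(-3*t)/2 + t*exp(-3*t)]
  [-t*exp(-3*t), -t^2*exp(-3*t) + 3*t*exp(-3*t) + exp(-3*t), t^2*exp(-3*t)/2 - 2*t*exp(-3*t)]
  [-2*t*exp(-3*t), -2*t^2*exp(-3*t) + 6*t*exp(-3*t), t^2*exp(-3*t) - 4*t*exp(-3*t) + exp(-3*t)]

Strategy: write M = P · J · P⁻¹ where J is a Jordan canonical form, so e^{tM} = P · e^{tJ} · P⁻¹, and e^{tJ} can be computed block-by-block.

M has Jordan form
J =
  [-3,  1,  0]
  [ 0, -3,  1]
  [ 0,  0, -3]
(up to reordering of blocks).

Per-block formulas:
  For a 3×3 Jordan block J_3(-3): exp(t · J_3(-3)) = e^(-3t)·(I + t·N + (t^2/2)·N^2), where N is the 3×3 nilpotent shift.

After assembling e^{tJ} and conjugating by P, we get:

e^{tM} =
  [t*exp(-3*t) + exp(-3*t), t^2*exp(-3*t) - t*exp(-3*t), -t^2*exp(-3*t)/2 + t*exp(-3*t)]
  [-t*exp(-3*t), -t^2*exp(-3*t) + 3*t*exp(-3*t) + exp(-3*t), t^2*exp(-3*t)/2 - 2*t*exp(-3*t)]
  [-2*t*exp(-3*t), -2*t^2*exp(-3*t) + 6*t*exp(-3*t), t^2*exp(-3*t) - 4*t*exp(-3*t) + exp(-3*t)]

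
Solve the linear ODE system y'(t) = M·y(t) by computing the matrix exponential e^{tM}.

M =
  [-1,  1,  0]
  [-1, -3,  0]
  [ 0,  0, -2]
e^{tM} =
  [t*exp(-2*t) + exp(-2*t), t*exp(-2*t), 0]
  [-t*exp(-2*t), -t*exp(-2*t) + exp(-2*t), 0]
  [0, 0, exp(-2*t)]

Strategy: write M = P · J · P⁻¹ where J is a Jordan canonical form, so e^{tM} = P · e^{tJ} · P⁻¹, and e^{tJ} can be computed block-by-block.

M has Jordan form
J =
  [-2,  1,  0]
  [ 0, -2,  0]
  [ 0,  0, -2]
(up to reordering of blocks).

Per-block formulas:
  For a 2×2 Jordan block J_2(-2): exp(t · J_2(-2)) = e^(-2t)·(I + t·N), where N is the 2×2 nilpotent shift.
  For a 1×1 block at λ = -2: exp(t · [-2]) = [e^(-2t)].

After assembling e^{tJ} and conjugating by P, we get:

e^{tM} =
  [t*exp(-2*t) + exp(-2*t), t*exp(-2*t), 0]
  [-t*exp(-2*t), -t*exp(-2*t) + exp(-2*t), 0]
  [0, 0, exp(-2*t)]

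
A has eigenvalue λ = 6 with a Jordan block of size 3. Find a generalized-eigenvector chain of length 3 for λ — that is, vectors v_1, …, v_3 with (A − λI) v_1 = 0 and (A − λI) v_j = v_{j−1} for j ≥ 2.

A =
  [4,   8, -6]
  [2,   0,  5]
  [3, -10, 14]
A Jordan chain for λ = 6 of length 3:
v_1 = (2, -1, -2)ᵀ
v_2 = (-2, 2, 3)ᵀ
v_3 = (1, 0, 0)ᵀ

Let N = A − (6)·I. We want v_3 with N^3 v_3 = 0 but N^2 v_3 ≠ 0; then v_{j-1} := N · v_j for j = 3, …, 2.

Pick v_3 = (1, 0, 0)ᵀ.
Then v_2 = N · v_3 = (-2, 2, 3)ᵀ.
Then v_1 = N · v_2 = (2, -1, -2)ᵀ.

Sanity check: (A − (6)·I) v_1 = (0, 0, 0)ᵀ = 0. ✓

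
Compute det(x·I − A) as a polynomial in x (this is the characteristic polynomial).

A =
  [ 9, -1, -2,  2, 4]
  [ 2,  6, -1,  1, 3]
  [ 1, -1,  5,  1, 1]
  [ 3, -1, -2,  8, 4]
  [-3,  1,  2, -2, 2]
x^5 - 30*x^4 + 360*x^3 - 2160*x^2 + 6480*x - 7776

Expanding det(x·I − A) (e.g. by cofactor expansion or by noting that A is similar to its Jordan form J, which has the same characteristic polynomial as A) gives
  χ_A(x) = x^5 - 30*x^4 + 360*x^3 - 2160*x^2 + 6480*x - 7776
which factors as (x - 6)^5. The eigenvalues (with algebraic multiplicities) are λ = 6 with multiplicity 5.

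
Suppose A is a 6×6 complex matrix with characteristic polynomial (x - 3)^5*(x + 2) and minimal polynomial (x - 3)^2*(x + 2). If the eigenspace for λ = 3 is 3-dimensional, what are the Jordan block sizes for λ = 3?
Block sizes for λ = 3: [2, 2, 1]

Step 1 — from the characteristic polynomial, algebraic multiplicity of λ = 3 is 5. From dim ker(A − (3)·I) = 3, there are exactly 3 Jordan blocks for λ = 3.
Step 2 — from the minimal polynomial, the factor (x − 3)^2 tells us the largest block for λ = 3 has size 2.
Step 3 — with total size 5, 3 blocks, and largest block 2, the block sizes (in nonincreasing order) are [2, 2, 1].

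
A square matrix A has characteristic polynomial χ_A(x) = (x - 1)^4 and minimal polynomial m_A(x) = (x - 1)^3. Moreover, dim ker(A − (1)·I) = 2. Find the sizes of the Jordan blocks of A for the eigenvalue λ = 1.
Block sizes for λ = 1: [3, 1]

Step 1 — from the characteristic polynomial, algebraic multiplicity of λ = 1 is 4. From dim ker(A − (1)·I) = 2, there are exactly 2 Jordan blocks for λ = 1.
Step 2 — from the minimal polynomial, the factor (x − 1)^3 tells us the largest block for λ = 1 has size 3.
Step 3 — with total size 4, 2 blocks, and largest block 3, the block sizes (in nonincreasing order) are [3, 1].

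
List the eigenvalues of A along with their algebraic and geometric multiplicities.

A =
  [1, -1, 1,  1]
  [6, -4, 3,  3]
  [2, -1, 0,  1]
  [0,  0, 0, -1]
λ = -1: alg = 4, geom = 3

Step 1 — factor the characteristic polynomial to read off the algebraic multiplicities:
  χ_A(x) = (x + 1)^4

Step 2 — compute geometric multiplicities via the rank-nullity identity g(λ) = n − rank(A − λI):
  rank(A − (-1)·I) = 1, so dim ker(A − (-1)·I) = n − 1 = 3

Summary:
  λ = -1: algebraic multiplicity = 4, geometric multiplicity = 3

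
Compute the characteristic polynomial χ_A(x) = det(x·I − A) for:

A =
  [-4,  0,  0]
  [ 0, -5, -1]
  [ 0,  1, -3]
x^3 + 12*x^2 + 48*x + 64

Expanding det(x·I − A) (e.g. by cofactor expansion or by noting that A is similar to its Jordan form J, which has the same characteristic polynomial as A) gives
  χ_A(x) = x^3 + 12*x^2 + 48*x + 64
which factors as (x + 4)^3. The eigenvalues (with algebraic multiplicities) are λ = -4 with multiplicity 3.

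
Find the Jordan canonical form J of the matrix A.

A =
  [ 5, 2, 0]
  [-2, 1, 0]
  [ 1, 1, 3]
J_2(3) ⊕ J_1(3)

The characteristic polynomial is
  det(x·I − A) = x^3 - 9*x^2 + 27*x - 27 = (x - 3)^3

Eigenvalues and multiplicities (the geometric multiplicity of λ is n − rank(A − λI), which equals the number of Jordan blocks for λ):
  λ = 3: algebraic multiplicity = 3, geometric multiplicity = 2

Determining the block sizes for each eigenvalue:
  λ = 3: 2 blocks summing to 3 forces exactly one block of size 2 and the rest size 1 → block sizes [2, 1]

Assembling the blocks gives a Jordan form
J =
  [3, 1, 0]
  [0, 3, 0]
  [0, 0, 3]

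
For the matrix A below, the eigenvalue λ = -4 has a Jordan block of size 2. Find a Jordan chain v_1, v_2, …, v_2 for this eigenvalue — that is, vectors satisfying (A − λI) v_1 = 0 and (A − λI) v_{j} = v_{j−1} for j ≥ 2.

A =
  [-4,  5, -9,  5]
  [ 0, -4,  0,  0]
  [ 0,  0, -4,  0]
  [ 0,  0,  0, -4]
A Jordan chain for λ = -4 of length 2:
v_1 = (5, 0, 0, 0)ᵀ
v_2 = (0, 1, 0, 0)ᵀ

Let N = A − (-4)·I. We want v_2 with N^2 v_2 = 0 but N^1 v_2 ≠ 0; then v_{j-1} := N · v_j for j = 2, …, 2.

Pick v_2 = (0, 1, 0, 0)ᵀ.
Then v_1 = N · v_2 = (5, 0, 0, 0)ᵀ.

Sanity check: (A − (-4)·I) v_1 = (0, 0, 0, 0)ᵀ = 0. ✓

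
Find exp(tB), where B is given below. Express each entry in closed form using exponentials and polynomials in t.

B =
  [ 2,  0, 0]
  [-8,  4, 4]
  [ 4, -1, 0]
e^{tB} =
  [exp(2*t), 0, 0]
  [-8*t*exp(2*t), 2*t*exp(2*t) + exp(2*t), 4*t*exp(2*t)]
  [4*t*exp(2*t), -t*exp(2*t), -2*t*exp(2*t) + exp(2*t)]

Strategy: write B = P · J · P⁻¹ where J is a Jordan canonical form, so e^{tB} = P · e^{tJ} · P⁻¹, and e^{tJ} can be computed block-by-block.

B has Jordan form
J =
  [2, 1, 0]
  [0, 2, 0]
  [0, 0, 2]
(up to reordering of blocks).

Per-block formulas:
  For a 2×2 Jordan block J_2(2): exp(t · J_2(2)) = e^(2t)·(I + t·N), where N is the 2×2 nilpotent shift.
  For a 1×1 block at λ = 2: exp(t · [2]) = [e^(2t)].

After assembling e^{tJ} and conjugating by P, we get:

e^{tB} =
  [exp(2*t), 0, 0]
  [-8*t*exp(2*t), 2*t*exp(2*t) + exp(2*t), 4*t*exp(2*t)]
  [4*t*exp(2*t), -t*exp(2*t), -2*t*exp(2*t) + exp(2*t)]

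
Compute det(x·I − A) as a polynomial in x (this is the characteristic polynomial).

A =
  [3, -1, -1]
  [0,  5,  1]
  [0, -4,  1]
x^3 - 9*x^2 + 27*x - 27

Expanding det(x·I − A) (e.g. by cofactor expansion or by noting that A is similar to its Jordan form J, which has the same characteristic polynomial as A) gives
  χ_A(x) = x^3 - 9*x^2 + 27*x - 27
which factors as (x - 3)^3. The eigenvalues (with algebraic multiplicities) are λ = 3 with multiplicity 3.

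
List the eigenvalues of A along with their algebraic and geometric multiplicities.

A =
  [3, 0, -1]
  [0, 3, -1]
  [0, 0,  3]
λ = 3: alg = 3, geom = 2

Step 1 — factor the characteristic polynomial to read off the algebraic multiplicities:
  χ_A(x) = (x - 3)^3

Step 2 — compute geometric multiplicities via the rank-nullity identity g(λ) = n − rank(A − λI):
  rank(A − (3)·I) = 1, so dim ker(A − (3)·I) = n − 1 = 2

Summary:
  λ = 3: algebraic multiplicity = 3, geometric multiplicity = 2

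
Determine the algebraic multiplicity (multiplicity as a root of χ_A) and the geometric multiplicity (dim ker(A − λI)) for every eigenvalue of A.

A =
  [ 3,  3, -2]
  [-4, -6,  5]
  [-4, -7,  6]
λ = 1: alg = 3, geom = 1

Step 1 — factor the characteristic polynomial to read off the algebraic multiplicities:
  χ_A(x) = (x - 1)^3

Step 2 — compute geometric multiplicities via the rank-nullity identity g(λ) = n − rank(A − λI):
  rank(A − (1)·I) = 2, so dim ker(A − (1)·I) = n − 2 = 1

Summary:
  λ = 1: algebraic multiplicity = 3, geometric multiplicity = 1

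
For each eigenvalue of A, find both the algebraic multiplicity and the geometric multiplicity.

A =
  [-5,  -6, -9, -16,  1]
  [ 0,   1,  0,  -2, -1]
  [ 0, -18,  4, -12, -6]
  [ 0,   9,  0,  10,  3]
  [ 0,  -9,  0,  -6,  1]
λ = -5: alg = 1, geom = 1; λ = 4: alg = 4, geom = 3

Step 1 — factor the characteristic polynomial to read off the algebraic multiplicities:
  χ_A(x) = (x - 4)^4*(x + 5)

Step 2 — compute geometric multiplicities via the rank-nullity identity g(λ) = n − rank(A − λI):
  rank(A − (-5)·I) = 4, so dim ker(A − (-5)·I) = n − 4 = 1
  rank(A − (4)·I) = 2, so dim ker(A − (4)·I) = n − 2 = 3

Summary:
  λ = -5: algebraic multiplicity = 1, geometric multiplicity = 1
  λ = 4: algebraic multiplicity = 4, geometric multiplicity = 3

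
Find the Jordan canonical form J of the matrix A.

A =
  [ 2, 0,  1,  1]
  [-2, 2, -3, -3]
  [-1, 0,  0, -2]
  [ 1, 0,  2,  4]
J_3(2) ⊕ J_1(2)

The characteristic polynomial is
  det(x·I − A) = x^4 - 8*x^3 + 24*x^2 - 32*x + 16 = (x - 2)^4

Eigenvalues and multiplicities (the geometric multiplicity of λ is n − rank(A − λI), which equals the number of Jordan blocks for λ):
  λ = 2: algebraic multiplicity = 4, geometric multiplicity = 2

Determining the block sizes for each eigenvalue:
  λ = 2: with am = 4 and gm = 2, the partition is not yet determined (e.g. several partitions of 4 into 2 parts exist). Let N = A − (2)·I. Computing rank(N^1) = 2, rank(N^2) = 1, rank(N^3) = 0; the number of blocks of size ≥ j is rank(N^{j−1}) − rank(N^j), giving [2, 1, 1]. So we have 1 block(s) of size 3, 1 block(s) of size 1 → block sizes [3, 1]

Assembling the blocks gives a Jordan form
J =
  [2, 1, 0, 0]
  [0, 2, 1, 0]
  [0, 0, 2, 0]
  [0, 0, 0, 2]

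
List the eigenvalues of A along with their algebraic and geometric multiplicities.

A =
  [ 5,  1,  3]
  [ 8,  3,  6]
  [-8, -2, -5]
λ = 1: alg = 3, geom = 2

Step 1 — factor the characteristic polynomial to read off the algebraic multiplicities:
  χ_A(x) = (x - 1)^3

Step 2 — compute geometric multiplicities via the rank-nullity identity g(λ) = n − rank(A − λI):
  rank(A − (1)·I) = 1, so dim ker(A − (1)·I) = n − 1 = 2

Summary:
  λ = 1: algebraic multiplicity = 3, geometric multiplicity = 2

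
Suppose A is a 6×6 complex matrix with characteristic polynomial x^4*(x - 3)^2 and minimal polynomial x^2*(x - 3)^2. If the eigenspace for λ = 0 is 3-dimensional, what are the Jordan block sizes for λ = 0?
Block sizes for λ = 0: [2, 1, 1]

Step 1 — from the characteristic polynomial, algebraic multiplicity of λ = 0 is 4. From dim ker(A − (0)·I) = 3, there are exactly 3 Jordan blocks for λ = 0.
Step 2 — from the minimal polynomial, the factor (x − 0)^2 tells us the largest block for λ = 0 has size 2.
Step 3 — with total size 4, 3 blocks, and largest block 2, the block sizes (in nonincreasing order) are [2, 1, 1].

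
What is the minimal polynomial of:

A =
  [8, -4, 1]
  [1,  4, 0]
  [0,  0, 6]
x^3 - 18*x^2 + 108*x - 216

The characteristic polynomial is χ_A(x) = (x - 6)^3, so the eigenvalues are known. The minimal polynomial is
  m_A(x) = Π_λ (x − λ)^{k_λ}
where k_λ is the size of the *largest* Jordan block for λ (equivalently, the smallest k with (A − λI)^k v = 0 for every generalised eigenvector v of λ).

  λ = 6: largest Jordan block has size 3, contributing (x − 6)^3

So m_A(x) = (x - 6)^3 = x^3 - 18*x^2 + 108*x - 216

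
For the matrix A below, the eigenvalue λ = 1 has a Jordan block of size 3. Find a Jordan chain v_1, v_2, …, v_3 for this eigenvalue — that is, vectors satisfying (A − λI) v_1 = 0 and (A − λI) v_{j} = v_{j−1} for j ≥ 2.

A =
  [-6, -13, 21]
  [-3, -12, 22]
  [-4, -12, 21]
A Jordan chain for λ = 1 of length 3:
v_1 = (4, -28, -16)ᵀ
v_2 = (-7, -3, -4)ᵀ
v_3 = (1, 0, 0)ᵀ

Let N = A − (1)·I. We want v_3 with N^3 v_3 = 0 but N^2 v_3 ≠ 0; then v_{j-1} := N · v_j for j = 3, …, 2.

Pick v_3 = (1, 0, 0)ᵀ.
Then v_2 = N · v_3 = (-7, -3, -4)ᵀ.
Then v_1 = N · v_2 = (4, -28, -16)ᵀ.

Sanity check: (A − (1)·I) v_1 = (0, 0, 0)ᵀ = 0. ✓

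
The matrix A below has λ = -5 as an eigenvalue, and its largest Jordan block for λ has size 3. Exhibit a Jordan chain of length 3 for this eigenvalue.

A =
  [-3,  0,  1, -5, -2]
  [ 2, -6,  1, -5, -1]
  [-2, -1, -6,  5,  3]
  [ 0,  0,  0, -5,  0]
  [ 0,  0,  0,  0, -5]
A Jordan chain for λ = -5 of length 3:
v_1 = (2, 0, -4, 0, 0)ᵀ
v_2 = (2, 2, -2, 0, 0)ᵀ
v_3 = (1, 0, 0, 0, 0)ᵀ

Let N = A − (-5)·I. We want v_3 with N^3 v_3 = 0 but N^2 v_3 ≠ 0; then v_{j-1} := N · v_j for j = 3, …, 2.

Pick v_3 = (1, 0, 0, 0, 0)ᵀ.
Then v_2 = N · v_3 = (2, 2, -2, 0, 0)ᵀ.
Then v_1 = N · v_2 = (2, 0, -4, 0, 0)ᵀ.

Sanity check: (A − (-5)·I) v_1 = (0, 0, 0, 0, 0)ᵀ = 0. ✓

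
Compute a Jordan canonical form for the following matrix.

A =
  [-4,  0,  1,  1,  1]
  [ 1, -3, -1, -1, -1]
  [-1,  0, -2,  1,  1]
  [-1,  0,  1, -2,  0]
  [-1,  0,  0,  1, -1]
J_1(-3) ⊕ J_1(-3) ⊕ J_2(-2) ⊕ J_1(-2)

The characteristic polynomial is
  det(x·I − A) = x^5 + 12*x^4 + 57*x^3 + 134*x^2 + 156*x + 72 = (x + 2)^3*(x + 3)^2

Eigenvalues and multiplicities (the geometric multiplicity of λ is n − rank(A − λI), which equals the number of Jordan blocks for λ):
  λ = -3: algebraic multiplicity = 2, geometric multiplicity = 2
  λ = -2: algebraic multiplicity = 3, geometric multiplicity = 2

Determining the block sizes for each eigenvalue:
  λ = -3: gm = am = 2, so every block has size 1 → block sizes [1, 1]
  λ = -2: 2 blocks summing to 3 forces exactly one block of size 2 and the rest size 1 → block sizes [2, 1]

Assembling the blocks gives a Jordan form
J =
  [-3,  0,  0,  0,  0]
  [ 0, -3,  0,  0,  0]
  [ 0,  0, -2,  1,  0]
  [ 0,  0,  0, -2,  0]
  [ 0,  0,  0,  0, -2]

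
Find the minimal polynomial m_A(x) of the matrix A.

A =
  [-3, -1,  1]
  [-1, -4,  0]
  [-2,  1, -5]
x^3 + 12*x^2 + 48*x + 64

The characteristic polynomial is χ_A(x) = (x + 4)^3, so the eigenvalues are known. The minimal polynomial is
  m_A(x) = Π_λ (x − λ)^{k_λ}
where k_λ is the size of the *largest* Jordan block for λ (equivalently, the smallest k with (A − λI)^k v = 0 for every generalised eigenvector v of λ).

  λ = -4: largest Jordan block has size 3, contributing (x + 4)^3

So m_A(x) = (x + 4)^3 = x^3 + 12*x^2 + 48*x + 64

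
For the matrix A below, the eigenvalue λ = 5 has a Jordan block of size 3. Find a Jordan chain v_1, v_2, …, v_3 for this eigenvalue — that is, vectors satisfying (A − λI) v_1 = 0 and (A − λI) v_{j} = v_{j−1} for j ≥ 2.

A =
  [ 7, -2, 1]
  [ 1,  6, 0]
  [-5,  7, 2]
A Jordan chain for λ = 5 of length 3:
v_1 = (-3, 3, 12)ᵀ
v_2 = (2, 1, -5)ᵀ
v_3 = (1, 0, 0)ᵀ

Let N = A − (5)·I. We want v_3 with N^3 v_3 = 0 but N^2 v_3 ≠ 0; then v_{j-1} := N · v_j for j = 3, …, 2.

Pick v_3 = (1, 0, 0)ᵀ.
Then v_2 = N · v_3 = (2, 1, -5)ᵀ.
Then v_1 = N · v_2 = (-3, 3, 12)ᵀ.

Sanity check: (A − (5)·I) v_1 = (0, 0, 0)ᵀ = 0. ✓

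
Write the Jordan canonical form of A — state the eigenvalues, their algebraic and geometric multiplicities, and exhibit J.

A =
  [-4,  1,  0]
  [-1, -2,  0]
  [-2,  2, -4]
J_1(-4) ⊕ J_2(-3)

The characteristic polynomial is
  det(x·I − A) = x^3 + 10*x^2 + 33*x + 36 = (x + 3)^2*(x + 4)

Eigenvalues and multiplicities (the geometric multiplicity of λ is n − rank(A − λI), which equals the number of Jordan blocks for λ):
  λ = -4: algebraic multiplicity = 1, geometric multiplicity = 1
  λ = -3: algebraic multiplicity = 2, geometric multiplicity = 1

Determining the block sizes for each eigenvalue:
  λ = -4: one block (gm = 1), so the single block has size am = 1 → block sizes [1]
  λ = -3: one block (gm = 1), so the single block has size am = 2 → block sizes [2]

Assembling the blocks gives a Jordan form
J =
  [-4,  0,  0]
  [ 0, -3,  1]
  [ 0,  0, -3]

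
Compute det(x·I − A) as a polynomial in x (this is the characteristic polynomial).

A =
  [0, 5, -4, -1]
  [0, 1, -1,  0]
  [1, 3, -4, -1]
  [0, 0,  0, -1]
x^4 + 4*x^3 + 6*x^2 + 4*x + 1

Expanding det(x·I − A) (e.g. by cofactor expansion or by noting that A is similar to its Jordan form J, which has the same characteristic polynomial as A) gives
  χ_A(x) = x^4 + 4*x^3 + 6*x^2 + 4*x + 1
which factors as (x + 1)^4. The eigenvalues (with algebraic multiplicities) are λ = -1 with multiplicity 4.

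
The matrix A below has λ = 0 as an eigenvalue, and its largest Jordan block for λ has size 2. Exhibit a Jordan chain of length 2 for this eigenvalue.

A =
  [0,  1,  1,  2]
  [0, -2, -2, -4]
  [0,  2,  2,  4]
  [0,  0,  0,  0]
A Jordan chain for λ = 0 of length 2:
v_1 = (1, -2, 2, 0)ᵀ
v_2 = (0, 1, 0, 0)ᵀ

Let N = A − (0)·I. We want v_2 with N^2 v_2 = 0 but N^1 v_2 ≠ 0; then v_{j-1} := N · v_j for j = 2, …, 2.

Pick v_2 = (0, 1, 0, 0)ᵀ.
Then v_1 = N · v_2 = (1, -2, 2, 0)ᵀ.

Sanity check: (A − (0)·I) v_1 = (0, 0, 0, 0)ᵀ = 0. ✓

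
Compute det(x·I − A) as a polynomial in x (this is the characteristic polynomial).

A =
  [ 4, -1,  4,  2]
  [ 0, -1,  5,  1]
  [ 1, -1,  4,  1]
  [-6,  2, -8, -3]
x^4 - 4*x^3 + 6*x^2 - 4*x + 1

Expanding det(x·I − A) (e.g. by cofactor expansion or by noting that A is similar to its Jordan form J, which has the same characteristic polynomial as A) gives
  χ_A(x) = x^4 - 4*x^3 + 6*x^2 - 4*x + 1
which factors as (x - 1)^4. The eigenvalues (with algebraic multiplicities) are λ = 1 with multiplicity 4.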